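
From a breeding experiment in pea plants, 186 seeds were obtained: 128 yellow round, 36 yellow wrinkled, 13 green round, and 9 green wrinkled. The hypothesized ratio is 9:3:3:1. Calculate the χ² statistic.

Total ratio parts = 16. Expected numbers out of 186:
  yellow round: 186 × 9/16 = 104.625
  yellow wrinkled: 186 × 3/16 = 34.875
  green round: 186 × 3/16 = 34.875
  green wrinkled: 186 × 1/16 = 11.625
χ² = Σ (O − E)² / E
  yellow round: (128 − 104.625)² / 104.625 = 5.2224
  yellow wrinkled: (36 − 34.875)² / 34.875 = 0.0363
  green round: (13 − 34.875)² / 34.875 = 13.7209
  green wrinkled: (9 − 11.625)² / 11.625 = 0.5927
χ² = 5.2224 + 0.0363 + 13.7209 + 0.5927 = 19.5723 ≈ 19.572

19.572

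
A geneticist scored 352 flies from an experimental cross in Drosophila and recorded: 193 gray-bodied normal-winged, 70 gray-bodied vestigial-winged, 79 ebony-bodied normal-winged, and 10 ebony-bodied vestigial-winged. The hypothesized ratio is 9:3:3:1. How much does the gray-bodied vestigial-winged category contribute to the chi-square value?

Under the 9:3:3:1 hypothesis (Σ ratio = 16, N = 352):
  gray-bodied normal-winged: 352 × 9/16 = 198
  gray-bodied vestigial-winged: 352 × 3/16 = 66
  ebony-bodied normal-winged: 352 × 3/16 = 66
  ebony-bodied vestigial-winged: 352 × 1/16 = 22
Contribution of gray-bodied vestigial-winged: (70 − 66)² / 66 = 0.2424

0.242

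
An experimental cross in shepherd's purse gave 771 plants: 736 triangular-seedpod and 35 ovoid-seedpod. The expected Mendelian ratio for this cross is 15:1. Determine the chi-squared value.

Total ratio parts = 16. Expected numbers out of 771:
  triangular-seedpod: 771 × 15/16 = 722.8125
  ovoid-seedpod: 771 × 1/16 = 48.1875
χ² = Σ (O − E)² / E
  triangular-seedpod: (736 − 722.8125)² / 722.8125 = 0.2406
  ovoid-seedpod: (35 − 48.1875)² / 48.1875 = 3.6090
χ² = 0.2406 + 3.6090 = 3.8496 ≈ 3.850

3.850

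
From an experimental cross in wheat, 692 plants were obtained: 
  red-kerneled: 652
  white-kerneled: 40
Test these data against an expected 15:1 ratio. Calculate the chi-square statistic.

The 15:1 ratio has 16 parts, so with N = 692 the expected counts are:
  red-kerneled: 692 × 15/16 = 648.75
  white-kerneled: 692 × 1/16 = 43.25
χ² = Σ (O − E)² / E
  red-kerneled: (652 − 648.75)² / 648.75 = 0.0163
  white-kerneled: (40 − 43.25)² / 43.25 = 0.2442
χ² = 0.0163 + 0.2442 = 0.2605 ≈ 0.261

0.261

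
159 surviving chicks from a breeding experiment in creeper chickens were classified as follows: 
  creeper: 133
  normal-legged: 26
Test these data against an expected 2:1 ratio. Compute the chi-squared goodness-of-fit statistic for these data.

Under the 2:1 hypothesis (Σ ratio = 3, N = 159):
  creeper: 159 × 2/3 = 106
  normal-legged: 159 × 1/3 = 53
χ² = Σ (O − E)² / E
  creeper: (133 − 106)² / 106 = 6.8774
  normal-legged: (26 − 53)² / 53 = 13.7547
χ² = 6.8774 + 13.7547 = 20.6321 ≈ 20.632

20.632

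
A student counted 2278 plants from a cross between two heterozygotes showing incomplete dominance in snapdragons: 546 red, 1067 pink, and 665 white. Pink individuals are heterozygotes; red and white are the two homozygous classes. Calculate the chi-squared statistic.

With incomplete dominance, a heterozygote × heterozygote cross gives a 1:2:1 phenotypic ratio.
Expected counts for N = 2278 under a 1:2:1 ratio (total parts = 4):
  red: 2278 × 1/4 = 569.5
  pink: 2278 × 2/4 = 1139
  white: 2278 × 1/4 = 569.5
χ² = Σ (O − E)² / E
  red: (546 − 569.5)² / 569.5 = 0.9697
  pink: (1067 − 1139)² / 1139 = 4.5514
  white: (665 − 569.5)² / 569.5 = 16.0145
χ² = 0.9697 + 4.5514 + 16.0145 = 21.5356 ≈ 21.536

21.536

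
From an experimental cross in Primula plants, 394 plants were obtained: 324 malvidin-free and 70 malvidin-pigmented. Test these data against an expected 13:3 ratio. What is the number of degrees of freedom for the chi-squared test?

A goodness-of-fit test with 2 phenotype classes has df = 2 − 1 = 1.

1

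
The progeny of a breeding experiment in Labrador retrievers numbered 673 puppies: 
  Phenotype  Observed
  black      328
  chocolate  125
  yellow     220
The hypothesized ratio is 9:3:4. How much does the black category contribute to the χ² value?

Total ratio parts = 16. Expected numbers out of 673:
  black: 673 × 9/16 = 378.5625
  chocolate: 673 × 3/16 = 126.1875
  yellow: 673 × 4/16 = 168.25
Contribution of black: (328 − 378.5625)² / 378.5625 = 6.7534

6.753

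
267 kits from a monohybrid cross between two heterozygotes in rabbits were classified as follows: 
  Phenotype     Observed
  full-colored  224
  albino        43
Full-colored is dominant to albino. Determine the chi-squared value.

11.267

For a monohybrid cross between heterozygotes with complete dominance, the expected phenotypic ratio is 3:1.
Under the 3:1 hypothesis (Σ ratio = 4, N = 267):
  full-colored: 267 × 3/4 = 200.25
  albino: 267 × 1/4 = 66.75
χ² = Σ (O − E)² / E
  full-colored: (224 − 200.25)² / 200.25 = 2.8168
  albino: (43 − 66.75)² / 66.75 = 8.4504
χ² = 2.8168 + 8.4504 = 11.2672 ≈ 11.267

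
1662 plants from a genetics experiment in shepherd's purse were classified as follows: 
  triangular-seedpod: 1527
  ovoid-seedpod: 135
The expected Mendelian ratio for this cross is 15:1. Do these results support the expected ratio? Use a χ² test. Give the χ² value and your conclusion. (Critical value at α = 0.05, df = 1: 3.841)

9.948; not consistent

Total ratio parts = 16. Expected numbers out of 1662:
  triangular-seedpod: 1662 × 15/16 = 1558.125
  ovoid-seedpod: 1662 × 1/16 = 103.875
χ² = Σ (O − E)² / E
  triangular-seedpod: (1527 − 1558.125)² / 1558.125 = 0.6218
  ovoid-seedpod: (135 − 103.875)² / 103.875 = 9.3263
χ² = 0.6218 + 9.3263 = 9.9481 ≈ 9.948
Degrees of freedom = 2 − 1 = 1; critical value at α = 0.05 is 3.841.
Since 9.948 > 3.841, we reject the null hypothesis — the data do not fit the 15:1 ratio.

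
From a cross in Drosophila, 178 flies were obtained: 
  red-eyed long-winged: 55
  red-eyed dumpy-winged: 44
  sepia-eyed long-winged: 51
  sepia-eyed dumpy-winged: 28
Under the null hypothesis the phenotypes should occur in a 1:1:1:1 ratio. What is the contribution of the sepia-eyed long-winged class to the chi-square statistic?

The 1:1:1:1 ratio has 4 parts, so with N = 178 the expected counts are:
  red-eyed long-winged: 178 × 1/4 = 44.5
  red-eyed dumpy-winged: 178 × 1/4 = 44.5
  sepia-eyed long-winged: 178 × 1/4 = 44.5
  sepia-eyed dumpy-winged: 178 × 1/4 = 44.5
Contribution of sepia-eyed long-winged: (51 − 44.5)² / 44.5 = 0.9494

0.949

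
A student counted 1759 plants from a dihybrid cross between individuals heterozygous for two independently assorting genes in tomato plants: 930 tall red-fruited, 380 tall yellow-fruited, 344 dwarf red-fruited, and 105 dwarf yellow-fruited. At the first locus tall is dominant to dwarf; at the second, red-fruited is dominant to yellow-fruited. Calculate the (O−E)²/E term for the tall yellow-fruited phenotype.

7.637

A dihybrid F₂ with independent assortment and complete dominance at both loci gives a 9:3:3:1 phenotypic ratio.
Under the 9:3:3:1 hypothesis (Σ ratio = 16, N = 1759):
  tall red-fruited: 1759 × 9/16 = 989.4375
  tall yellow-fruited: 1759 × 3/16 = 329.8125
  dwarf red-fruited: 1759 × 3/16 = 329.8125
  dwarf yellow-fruited: 1759 × 1/16 = 109.9375
Contribution of tall yellow-fruited: (380 − 329.8125)² / 329.8125 = 7.6370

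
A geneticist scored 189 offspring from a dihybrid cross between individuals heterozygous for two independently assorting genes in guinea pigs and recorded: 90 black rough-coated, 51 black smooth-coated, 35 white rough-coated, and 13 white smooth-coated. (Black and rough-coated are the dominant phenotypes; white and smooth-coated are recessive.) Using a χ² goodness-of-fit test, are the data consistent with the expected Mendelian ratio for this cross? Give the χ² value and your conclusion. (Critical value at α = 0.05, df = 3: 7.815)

9.462; not consistent

A dihybrid F₂ with independent assortment and complete dominance at both loci gives a 9:3:3:1 phenotypic ratio.
The 9:3:3:1 ratio has 16 parts, so with N = 189 the expected counts are:
  black rough-coated: 189 × 9/16 = 106.3125
  black smooth-coated: 189 × 3/16 = 35.4375
  white rough-coated: 189 × 3/16 = 35.4375
  white smooth-coated: 189 × 1/16 = 11.8125
χ² = Σ (O − E)² / E
  black rough-coated: (90 − 106.3125)² / 106.3125 = 2.5030
  black smooth-coated: (51 − 35.4375)² / 35.4375 = 6.8343
  white rough-coated: (35 − 35.4375)² / 35.4375 = 0.0054
  white smooth-coated: (13 − 11.8125)² / 11.8125 = 0.1194
χ² = 2.5030 + 6.8343 + 0.0054 + 0.1194 = 9.4621 ≈ 9.462
Degrees of freedom = 4 − 1 = 3; critical value at α = 0.05 is 7.815.
Since 9.462 > 7.815, we reject the null hypothesis — the data do not fit the 9:3:3:1 ratio.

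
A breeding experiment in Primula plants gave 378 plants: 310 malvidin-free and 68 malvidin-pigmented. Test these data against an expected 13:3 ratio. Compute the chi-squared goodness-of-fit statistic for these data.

Expected counts for N = 378 under a 13:3 ratio (total parts = 16):
  malvidin-free: 378 × 13/16 = 307.125
  malvidin-pigmented: 378 × 3/16 = 70.875
χ² = Σ (O − E)² / E
  malvidin-free: (310 − 307.125)² / 307.125 = 0.0269
  malvidin-pigmented: (68 − 70.875)² / 70.875 = 0.1166
χ² = 0.0269 + 0.1166 = 0.1435 ≈ 0.144

0.144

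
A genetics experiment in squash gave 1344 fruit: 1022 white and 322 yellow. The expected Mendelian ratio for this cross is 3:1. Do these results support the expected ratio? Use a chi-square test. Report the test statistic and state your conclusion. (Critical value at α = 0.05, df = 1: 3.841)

0.778; consistent

Expected counts for N = 1344 under a 3:1 ratio (total parts = 4):
  white: 1344 × 3/4 = 1008
  yellow: 1344 × 1/4 = 336
χ² = Σ (O − E)² / E
  white: (1022 − 1008)² / 1008 = 0.1944
  yellow: (322 − 336)² / 336 = 0.5833
χ² = 0.1944 + 0.5833 = 0.7777 ≈ 0.778
Degrees of freedom = 2 − 1 = 1; critical value at α = 0.05 is 3.841.
Since 0.778 < 3.841, we fail to reject the null hypothesis — the data are consistent with the 3:1 ratio.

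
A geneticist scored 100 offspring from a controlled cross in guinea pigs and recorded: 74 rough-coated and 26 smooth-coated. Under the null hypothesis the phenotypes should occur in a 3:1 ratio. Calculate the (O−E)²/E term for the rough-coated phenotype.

0.013

Total ratio parts = 4. Expected numbers out of 100:
  rough-coated: 100 × 3/4 = 75
  smooth-coated: 100 × 1/4 = 25
Contribution of rough-coated: (74 − 75)² / 75 = 0.0133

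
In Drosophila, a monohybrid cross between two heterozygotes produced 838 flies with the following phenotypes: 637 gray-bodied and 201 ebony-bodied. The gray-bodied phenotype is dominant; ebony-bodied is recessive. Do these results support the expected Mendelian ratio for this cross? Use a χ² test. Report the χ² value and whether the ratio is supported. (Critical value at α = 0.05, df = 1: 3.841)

For a monohybrid cross between heterozygotes with complete dominance, the expected phenotypic ratio is 3:1.
Under the 3:1 hypothesis (Σ ratio = 4, N = 838):
  gray-bodied: 838 × 3/4 = 628.5
  ebony-bodied: 838 × 1/4 = 209.5
χ² = Σ (O − E)² / E
  gray-bodied: (637 − 628.5)² / 628.5 = 0.1150
  ebony-bodied: (201 − 209.5)² / 209.5 = 0.3449
χ² = 0.1150 + 0.3449 = 0.4599 ≈ 0.460
Degrees of freedom = 2 − 1 = 1; critical value at α = 0.05 is 3.841.
Since 0.460 < 3.841, we fail to reject the null hypothesis — the data are consistent with the 3:1 ratio.

0.460; consistent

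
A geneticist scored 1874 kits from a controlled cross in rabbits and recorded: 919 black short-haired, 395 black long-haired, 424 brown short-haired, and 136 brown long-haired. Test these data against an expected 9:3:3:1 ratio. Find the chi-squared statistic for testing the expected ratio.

Under the 9:3:3:1 hypothesis (Σ ratio = 16, N = 1874):
  black short-haired: 1874 × 9/16 = 1054.125
  black long-haired: 1874 × 3/16 = 351.375
  brown short-haired: 1874 × 3/16 = 351.375
  brown long-haired: 1874 × 1/16 = 117.125
χ² = Σ (O − E)² / E
  black short-haired: (919 − 1054.125)² / 1054.125 = 17.3213
  black long-haired: (395 − 351.375)² / 351.375 = 5.4163
  brown short-haired: (424 − 351.375)² / 351.375 = 15.0107
  brown long-haired: (136 − 117.125)² / 117.125 = 3.0418
χ² = 17.3213 + 5.4163 + 15.0107 + 3.0418 = 40.7901 ≈ 40.790

40.790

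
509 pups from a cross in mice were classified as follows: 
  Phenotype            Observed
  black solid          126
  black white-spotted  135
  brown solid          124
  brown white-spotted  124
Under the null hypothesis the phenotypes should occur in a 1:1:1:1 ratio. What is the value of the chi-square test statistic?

Under the 1:1:1:1 hypothesis (Σ ratio = 4, N = 509):
  black solid: 509 × 1/4 = 127.25
  black white-spotted: 509 × 1/4 = 127.25
  brown solid: 509 × 1/4 = 127.25
  brown white-spotted: 509 × 1/4 = 127.25
χ² = Σ (O − E)² / E
  black solid: (126 − 127.25)² / 127.25 = 0.0123
  black white-spotted: (135 − 127.25)² / 127.25 = 0.4720
  brown solid: (124 − 127.25)² / 127.25 = 0.0830
  brown white-spotted: (124 − 127.25)² / 127.25 = 0.0830
χ² = 0.0123 + 0.4720 + 0.0830 + 0.0830 = 0.6503 ≈ 0.650

0.650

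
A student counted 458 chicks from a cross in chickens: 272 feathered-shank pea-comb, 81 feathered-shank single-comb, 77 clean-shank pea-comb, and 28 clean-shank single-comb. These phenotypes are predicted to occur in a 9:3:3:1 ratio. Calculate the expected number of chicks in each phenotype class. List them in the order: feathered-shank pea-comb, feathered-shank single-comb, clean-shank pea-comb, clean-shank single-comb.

257.625, 85.875, 85.875, 28.625

Total ratio parts = 16. Expected numbers out of 458:
  feathered-shank pea-comb: 458 × 9/16 = 257.625
  feathered-shank single-comb: 458 × 3/16 = 85.875
  clean-shank pea-comb: 458 × 3/16 = 85.875
  clean-shank single-comb: 458 × 1/16 = 28.625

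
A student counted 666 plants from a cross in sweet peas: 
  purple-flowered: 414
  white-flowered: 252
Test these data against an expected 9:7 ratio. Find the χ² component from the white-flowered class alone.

5.321

Under the 9:7 hypothesis (Σ ratio = 16, N = 666):
  purple-flowered: 666 × 9/16 = 374.625
  white-flowered: 666 × 7/16 = 291.375
Contribution of white-flowered: (252 − 291.375)² / 291.375 = 5.3209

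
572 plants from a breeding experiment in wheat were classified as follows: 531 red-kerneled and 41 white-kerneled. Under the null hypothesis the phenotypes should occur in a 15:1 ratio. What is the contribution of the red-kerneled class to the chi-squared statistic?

Expected counts for N = 572 under a 15:1 ratio (total parts = 16):
  red-kerneled: 572 × 15/16 = 536.25
  white-kerneled: 572 × 1/16 = 35.75
Contribution of red-kerneled: (531 − 536.25)² / 536.25 = 0.0514

0.051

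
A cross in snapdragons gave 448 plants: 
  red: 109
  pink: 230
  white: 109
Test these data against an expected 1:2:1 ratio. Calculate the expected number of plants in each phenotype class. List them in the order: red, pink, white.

112, 224, 112

Under the 1:2:1 hypothesis (Σ ratio = 4, N = 448):
  red: 448 × 1/4 = 112
  pink: 448 × 2/4 = 224
  white: 448 × 1/4 = 112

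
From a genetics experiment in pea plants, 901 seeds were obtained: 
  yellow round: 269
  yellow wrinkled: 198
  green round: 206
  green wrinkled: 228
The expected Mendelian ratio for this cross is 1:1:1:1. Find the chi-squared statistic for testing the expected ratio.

Expected counts for N = 901 under a 1:1:1:1 ratio (total parts = 4):
  yellow round: 901 × 1/4 = 225.25
  yellow wrinkled: 901 × 1/4 = 225.25
  green round: 901 × 1/4 = 225.25
  green wrinkled: 901 × 1/4 = 225.25
χ² = Σ (O − E)² / E
  yellow round: (269 − 225.25)² / 225.25 = 8.4975
  yellow wrinkled: (198 − 225.25)² / 225.25 = 3.2966
  green round: (206 − 225.25)² / 225.25 = 1.6451
  green wrinkled: (228 − 225.25)² / 225.25 = 0.0336
χ² = 8.4975 + 3.2966 + 1.6451 + 0.0336 = 13.4728 ≈ 13.473

13.473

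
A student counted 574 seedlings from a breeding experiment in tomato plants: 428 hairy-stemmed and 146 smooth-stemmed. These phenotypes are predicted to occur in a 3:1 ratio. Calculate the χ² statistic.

Expected counts for N = 574 under a 3:1 ratio (total parts = 4):
  hairy-stemmed: 574 × 3/4 = 430.5
  smooth-stemmed: 574 × 1/4 = 143.5
χ² = Σ (O − E)² / E
  hairy-stemmed: (428 − 430.5)² / 430.5 = 0.0145
  smooth-stemmed: (146 − 143.5)² / 143.5 = 0.0436
χ² = 0.0145 + 0.0436 = 0.0581 ≈ 0.058

0.058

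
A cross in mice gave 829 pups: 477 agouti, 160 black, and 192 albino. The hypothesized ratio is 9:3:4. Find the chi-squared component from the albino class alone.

Expected counts for N = 829 under a 9:3:4 ratio (total parts = 16):
  agouti: 829 × 9/16 = 466.3125
  black: 829 × 3/16 = 155.4375
  albino: 829 × 4/16 = 207.25
Contribution of albino: (192 − 207.25)² / 207.25 = 1.1221

1.122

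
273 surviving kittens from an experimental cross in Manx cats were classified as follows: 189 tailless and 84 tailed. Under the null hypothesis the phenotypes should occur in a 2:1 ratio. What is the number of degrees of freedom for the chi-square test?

A goodness-of-fit test with 2 phenotype classes has df = 2 − 1 = 1.

1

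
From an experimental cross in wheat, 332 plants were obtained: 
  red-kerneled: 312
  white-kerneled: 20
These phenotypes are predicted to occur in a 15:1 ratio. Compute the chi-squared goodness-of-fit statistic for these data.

0.029

Expected counts for N = 332 under a 15:1 ratio (total parts = 16):
  red-kerneled: 332 × 15/16 = 311.25
  white-kerneled: 332 × 1/16 = 20.75
χ² = Σ (O − E)² / E
  red-kerneled: (312 − 311.25)² / 311.25 = 0.0018
  white-kerneled: (20 − 20.75)² / 20.75 = 0.0271
χ² = 0.0018 + 0.0271 = 0.0289 ≈ 0.029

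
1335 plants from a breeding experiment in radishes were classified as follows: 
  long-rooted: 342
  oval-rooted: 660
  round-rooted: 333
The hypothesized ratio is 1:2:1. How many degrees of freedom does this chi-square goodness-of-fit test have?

2

A goodness-of-fit test with 3 phenotype classes has df = 3 − 1 = 2.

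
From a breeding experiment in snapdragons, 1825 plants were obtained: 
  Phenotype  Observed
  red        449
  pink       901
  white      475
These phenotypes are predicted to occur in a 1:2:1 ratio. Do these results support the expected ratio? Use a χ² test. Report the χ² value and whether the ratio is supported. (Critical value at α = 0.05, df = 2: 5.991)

1.031; consistent

Total ratio parts = 4. Expected numbers out of 1825:
  red: 1825 × 1/4 = 456.25
  pink: 1825 × 2/4 = 912.5
  white: 1825 × 1/4 = 456.25
χ² = Σ (O − E)² / E
  red: (449 − 456.25)² / 456.25 = 0.1152
  pink: (901 − 912.5)² / 912.5 = 0.1449
  white: (475 − 456.25)² / 456.25 = 0.7705
χ² = 0.1152 + 0.1449 + 0.7705 = 1.0306 ≈ 1.031
Degrees of freedom = 3 − 1 = 2; critical value at α = 0.05 is 5.991.
Since 1.031 < 5.991, we fail to reject the null hypothesis — the data are consistent with the 1:2:1 ratio.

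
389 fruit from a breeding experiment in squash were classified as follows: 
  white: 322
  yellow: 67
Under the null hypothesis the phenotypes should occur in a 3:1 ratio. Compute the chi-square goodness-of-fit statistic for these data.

Under the 3:1 hypothesis (Σ ratio = 4, N = 389):
  white: 389 × 3/4 = 291.75
  yellow: 389 × 1/4 = 97.25
χ² = Σ (O − E)² / E
  white: (322 − 291.75)² / 291.75 = 3.1365
  yellow: (67 − 97.25)² / 97.25 = 9.4094
χ² = 3.1365 + 9.4094 = 12.5459 ≈ 12.546

12.546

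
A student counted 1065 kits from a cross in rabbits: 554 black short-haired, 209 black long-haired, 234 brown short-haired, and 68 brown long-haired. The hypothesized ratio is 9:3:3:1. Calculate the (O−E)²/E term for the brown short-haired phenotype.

The 9:3:3:1 ratio has 16 parts, so with N = 1065 the expected counts are:
  black short-haired: 1065 × 9/16 = 599.0625
  black long-haired: 1065 × 3/16 = 199.6875
  brown short-haired: 1065 × 3/16 = 199.6875
  brown long-haired: 1065 × 1/16 = 66.5625
Contribution of brown short-haired: (234 − 199.6875)² / 199.6875 = 5.8960

5.896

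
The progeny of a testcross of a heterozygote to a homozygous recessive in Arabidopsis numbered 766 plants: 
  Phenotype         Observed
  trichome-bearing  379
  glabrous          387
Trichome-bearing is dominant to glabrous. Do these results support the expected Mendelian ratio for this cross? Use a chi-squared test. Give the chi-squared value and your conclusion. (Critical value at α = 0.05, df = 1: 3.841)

A testcross of a heterozygote (Aa × aa) gives a 1:1 phenotypic ratio.
The 1:1 ratio has 2 parts, so with N = 766 the expected counts are:
  trichome-bearing: 766 × 1/2 = 383
  glabrous: 766 × 1/2 = 383
χ² = Σ (O − E)² / E
  trichome-bearing: (379 − 383)² / 383 = 0.0418
  glabrous: (387 − 383)² / 383 = 0.0418
χ² = 0.0418 + 0.0418 = 0.0836 ≈ 0.084
Degrees of freedom = 2 − 1 = 1; critical value at α = 0.05 is 3.841.
Since 0.084 < 3.841, we fail to reject the null hypothesis — the data are consistent with the 1:1 ratio.

0.084; consistent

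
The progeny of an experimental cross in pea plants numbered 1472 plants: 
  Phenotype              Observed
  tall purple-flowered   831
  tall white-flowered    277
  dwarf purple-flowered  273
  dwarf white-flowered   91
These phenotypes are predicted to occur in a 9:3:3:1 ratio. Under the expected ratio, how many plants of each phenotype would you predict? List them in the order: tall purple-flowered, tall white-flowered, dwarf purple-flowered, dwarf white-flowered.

828, 276, 276, 92

Expected counts for N = 1472 under a 9:3:3:1 ratio (total parts = 16):
  tall purple-flowered: 1472 × 9/16 = 828
  tall white-flowered: 1472 × 3/16 = 276
  dwarf purple-flowered: 1472 × 3/16 = 276
  dwarf white-flowered: 1472 × 1/16 = 92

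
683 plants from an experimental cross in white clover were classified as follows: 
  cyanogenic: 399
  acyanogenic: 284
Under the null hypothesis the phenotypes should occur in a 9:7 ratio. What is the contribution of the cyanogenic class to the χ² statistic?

0.571

Expected counts for N = 683 under a 9:7 ratio (total parts = 16):
  cyanogenic: 683 × 9/16 = 384.1875
  acyanogenic: 683 × 7/16 = 298.8125
Contribution of cyanogenic: (399 − 384.1875)² / 384.1875 = 0.5711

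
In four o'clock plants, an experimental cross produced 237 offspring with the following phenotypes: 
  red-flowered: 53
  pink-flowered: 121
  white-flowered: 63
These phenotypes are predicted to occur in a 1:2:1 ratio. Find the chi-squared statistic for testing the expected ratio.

Total ratio parts = 4. Expected numbers out of 237:
  red-flowered: 237 × 1/4 = 59.25
  pink-flowered: 237 × 2/4 = 118.5
  white-flowered: 237 × 1/4 = 59.25
χ² = Σ (O − E)² / E
  red-flowered: (53 − 59.25)² / 59.25 = 0.6593
  pink-flowered: (121 − 118.5)² / 118.5 = 0.0527
  white-flowered: (63 − 59.25)² / 59.25 = 0.2373
χ² = 0.6593 + 0.0527 + 0.2373 = 0.9493 ≈ 0.949

0.949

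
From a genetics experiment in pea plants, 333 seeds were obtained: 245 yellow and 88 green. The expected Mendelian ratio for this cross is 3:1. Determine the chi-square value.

Total ratio parts = 4. Expected numbers out of 333:
  yellow: 333 × 3/4 = 249.75
  green: 333 × 1/4 = 83.25
χ² = Σ (O − E)² / E
  yellow: (245 − 249.75)² / 249.75 = 0.0903
  green: (88 − 83.25)² / 83.25 = 0.2710
χ² = 0.0903 + 0.2710 = 0.3613 ≈ 0.361

0.361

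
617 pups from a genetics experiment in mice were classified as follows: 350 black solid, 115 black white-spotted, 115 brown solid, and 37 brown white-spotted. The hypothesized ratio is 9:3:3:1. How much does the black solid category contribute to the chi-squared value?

Expected counts for N = 617 under a 9:3:3:1 ratio (total parts = 16):
  black solid: 617 × 9/16 = 347.0625
  black white-spotted: 617 × 3/16 = 115.6875
  brown solid: 617 × 3/16 = 115.6875
  brown white-spotted: 617 × 1/16 = 38.5625
Contribution of black solid: (350 − 347.0625)² / 347.0625 = 0.0249

0.025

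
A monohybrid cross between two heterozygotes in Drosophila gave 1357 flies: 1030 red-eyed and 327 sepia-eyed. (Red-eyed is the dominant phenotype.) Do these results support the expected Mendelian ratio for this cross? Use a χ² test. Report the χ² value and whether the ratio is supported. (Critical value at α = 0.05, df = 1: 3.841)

For a monohybrid cross between heterozygotes with complete dominance, the expected phenotypic ratio is 3:1.
Under the 3:1 hypothesis (Σ ratio = 4, N = 1357):
  red-eyed: 1357 × 3/4 = 1017.75
  sepia-eyed: 1357 × 1/4 = 339.25
χ² = Σ (O − E)² / E
  red-eyed: (1030 − 1017.75)² / 1017.75 = 0.1474
  sepia-eyed: (327 − 339.25)² / 339.25 = 0.4423
χ² = 0.1474 + 0.4423 = 0.5897 ≈ 0.590
Degrees of freedom = 2 − 1 = 1; critical value at α = 0.05 is 3.841.
Since 0.590 < 3.841, we fail to reject the null hypothesis — the data are consistent with the 3:1 ratio.

0.590; consistent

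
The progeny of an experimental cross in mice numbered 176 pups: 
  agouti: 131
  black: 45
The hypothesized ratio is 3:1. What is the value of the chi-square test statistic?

0.030

The 3:1 ratio has 4 parts, so with N = 176 the expected counts are:
  agouti: 176 × 3/4 = 132
  black: 176 × 1/4 = 44
χ² = Σ (O − E)² / E
  agouti: (131 − 132)² / 132 = 0.0076
  black: (45 − 44)² / 44 = 0.0227
χ² = 0.0076 + 0.0227 = 0.0303 ≈ 0.030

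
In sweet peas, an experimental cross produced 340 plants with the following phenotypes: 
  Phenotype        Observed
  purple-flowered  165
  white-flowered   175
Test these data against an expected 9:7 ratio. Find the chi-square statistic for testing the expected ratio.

8.235

Under the 9:7 hypothesis (Σ ratio = 16, N = 340):
  purple-flowered: 340 × 9/16 = 191.25
  white-flowered: 340 × 7/16 = 148.75
χ² = Σ (O − E)² / E
  purple-flowered: (165 − 191.25)² / 191.25 = 3.6029
  white-flowered: (175 − 148.75)² / 148.75 = 4.6324
χ² = 3.6029 + 4.6324 = 8.2353 ≈ 8.235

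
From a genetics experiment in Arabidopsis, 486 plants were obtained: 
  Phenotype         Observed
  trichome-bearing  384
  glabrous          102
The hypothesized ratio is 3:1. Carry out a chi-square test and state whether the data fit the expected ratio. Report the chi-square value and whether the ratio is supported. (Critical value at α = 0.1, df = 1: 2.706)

The 3:1 ratio has 4 parts, so with N = 486 the expected counts are:
  trichome-bearing: 486 × 3/4 = 364.5
  glabrous: 486 × 1/4 = 121.5
χ² = Σ (O − E)² / E
  trichome-bearing: (384 − 364.5)² / 364.5 = 1.0432
  glabrous: (102 − 121.5)² / 121.5 = 3.1296
χ² = 1.0432 + 3.1296 = 4.1728 ≈ 4.173
Degrees of freedom = 2 − 1 = 1; critical value at α = 0.1 is 2.706.
Since 4.173 > 2.706, we reject the null hypothesis — the data do not fit the 3:1 ratio.

4.173; not consistent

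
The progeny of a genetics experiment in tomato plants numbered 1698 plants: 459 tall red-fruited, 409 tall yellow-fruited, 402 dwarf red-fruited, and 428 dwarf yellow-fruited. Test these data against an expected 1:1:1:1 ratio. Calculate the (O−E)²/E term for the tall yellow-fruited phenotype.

0.566

The 1:1:1:1 ratio has 4 parts, so with N = 1698 the expected counts are:
  tall red-fruited: 1698 × 1/4 = 424.5
  tall yellow-fruited: 1698 × 1/4 = 424.5
  dwarf red-fruited: 1698 × 1/4 = 424.5
  dwarf yellow-fruited: 1698 × 1/4 = 424.5
Contribution of tall yellow-fruited: (409 − 424.5)² / 424.5 = 0.5660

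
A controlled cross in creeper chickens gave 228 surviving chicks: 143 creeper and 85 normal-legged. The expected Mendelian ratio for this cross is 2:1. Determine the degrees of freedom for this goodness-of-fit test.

1

A goodness-of-fit test with 2 phenotype classes has df = 2 − 1 = 1.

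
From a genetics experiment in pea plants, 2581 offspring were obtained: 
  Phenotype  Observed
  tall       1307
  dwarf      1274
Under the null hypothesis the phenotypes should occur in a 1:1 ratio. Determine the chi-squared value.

The 1:1 ratio has 2 parts, so with N = 2581 the expected counts are:
  tall: 2581 × 1/2 = 1290.5
  dwarf: 2581 × 1/2 = 1290.5
χ² = Σ (O − E)² / E
  tall: (1307 − 1290.5)² / 1290.5 = 0.2110
  dwarf: (1274 − 1290.5)² / 1290.5 = 0.2110
χ² = 0.2110 + 0.2110 = 0.422

0.422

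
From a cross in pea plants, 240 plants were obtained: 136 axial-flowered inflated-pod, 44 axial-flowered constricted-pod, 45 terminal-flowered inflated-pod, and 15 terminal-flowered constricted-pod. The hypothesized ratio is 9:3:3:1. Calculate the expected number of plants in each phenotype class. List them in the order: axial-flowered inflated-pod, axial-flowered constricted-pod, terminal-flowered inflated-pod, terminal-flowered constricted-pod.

Total ratio parts = 16. Expected numbers out of 240:
  axial-flowered inflated-pod: 240 × 9/16 = 135
  axial-flowered constricted-pod: 240 × 3/16 = 45
  terminal-flowered inflated-pod: 240 × 3/16 = 45
  terminal-flowered constricted-pod: 240 × 1/16 = 15

135, 45, 45, 15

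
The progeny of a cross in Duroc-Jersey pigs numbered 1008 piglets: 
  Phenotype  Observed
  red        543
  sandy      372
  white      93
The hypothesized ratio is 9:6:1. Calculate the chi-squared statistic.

15.397

Expected counts for N = 1008 under a 9:6:1 ratio (total parts = 16):
  red: 1008 × 9/16 = 567
  sandy: 1008 × 6/16 = 378
  white: 1008 × 1/16 = 63
χ² = Σ (O − E)² / E
  red: (543 − 567)² / 567 = 1.0159
  sandy: (372 − 378)² / 378 = 0.0952
  white: (93 − 63)² / 63 = 14.2857
χ² = 1.0159 + 0.0952 + 14.2857 = 15.3968 ≈ 15.397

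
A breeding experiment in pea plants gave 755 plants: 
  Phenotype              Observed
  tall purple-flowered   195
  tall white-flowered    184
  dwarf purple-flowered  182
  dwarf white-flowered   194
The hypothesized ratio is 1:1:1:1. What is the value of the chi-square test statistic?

0.714

The 1:1:1:1 ratio has 4 parts, so with N = 755 the expected counts are:
  tall purple-flowered: 755 × 1/4 = 188.75
  tall white-flowered: 755 × 1/4 = 188.75
  dwarf purple-flowered: 755 × 1/4 = 188.75
  dwarf white-flowered: 755 × 1/4 = 188.75
χ² = Σ (O − E)² / E
  tall purple-flowered: (195 − 188.75)² / 188.75 = 0.2070
  tall white-flowered: (184 − 188.75)² / 188.75 = 0.1195
  dwarf purple-flowered: (182 − 188.75)² / 188.75 = 0.2414
  dwarf white-flowered: (194 − 188.75)² / 188.75 = 0.1460
χ² = 0.2070 + 0.1195 + 0.2414 + 0.1460 = 0.7139 ≈ 0.714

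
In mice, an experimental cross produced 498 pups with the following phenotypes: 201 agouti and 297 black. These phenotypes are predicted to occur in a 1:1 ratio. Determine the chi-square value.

Under the 1:1 hypothesis (Σ ratio = 2, N = 498):
  agouti: 498 × 1/2 = 249
  black: 498 × 1/2 = 249
χ² = Σ (O − E)² / E
  agouti: (201 − 249)² / 249 = 9.2530
  black: (297 − 249)² / 249 = 9.2530
χ² = 9.2530 + 9.2530 = 18.506

18.506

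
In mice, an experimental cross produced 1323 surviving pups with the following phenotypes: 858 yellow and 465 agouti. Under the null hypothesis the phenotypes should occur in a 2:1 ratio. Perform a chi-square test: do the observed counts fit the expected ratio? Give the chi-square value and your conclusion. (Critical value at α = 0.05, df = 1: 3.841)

The 2:1 ratio has 3 parts, so with N = 1323 the expected counts are:
  yellow: 1323 × 2/3 = 882
  agouti: 1323 × 1/3 = 441
χ² = Σ (O − E)² / E
  yellow: (858 − 882)² / 882 = 0.6531
  agouti: (465 − 441)² / 441 = 1.3061
χ² = 0.6531 + 1.3061 = 1.9592 ≈ 1.959
Degrees of freedom = 2 − 1 = 1; critical value at α = 0.05 is 3.841.
Since 1.959 < 3.841, we fail to reject the null hypothesis — the data are consistent with the 2:1 ratio.

1.959; consistent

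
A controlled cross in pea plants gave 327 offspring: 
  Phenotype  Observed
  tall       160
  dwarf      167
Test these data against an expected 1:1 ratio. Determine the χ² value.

0.150

Under the 1:1 hypothesis (Σ ratio = 2, N = 327):
  tall: 327 × 1/2 = 163.5
  dwarf: 327 × 1/2 = 163.5
χ² = Σ (O − E)² / E
  tall: (160 − 163.5)² / 163.5 = 0.0749
  dwarf: (167 − 163.5)² / 163.5 = 0.0749
χ² = 0.0749 + 0.0749 = 0.1498 ≈ 0.150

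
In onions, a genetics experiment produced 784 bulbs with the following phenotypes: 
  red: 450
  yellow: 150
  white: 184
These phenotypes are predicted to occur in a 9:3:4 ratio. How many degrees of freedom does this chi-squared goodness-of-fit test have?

2

A goodness-of-fit test with 3 phenotype classes has df = 3 − 1 = 2.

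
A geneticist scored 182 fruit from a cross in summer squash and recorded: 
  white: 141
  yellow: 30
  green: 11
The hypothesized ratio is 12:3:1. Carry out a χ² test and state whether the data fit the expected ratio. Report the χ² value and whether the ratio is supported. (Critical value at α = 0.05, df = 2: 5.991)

Expected counts for N = 182 under a 12:3:1 ratio (total parts = 16):
  white: 182 × 12/16 = 136.5
  yellow: 182 × 3/16 = 34.125
  green: 182 × 1/16 = 11.375
χ² = Σ (O − E)² / E
  white: (141 − 136.5)² / 136.5 = 0.1484
  yellow: (30 − 34.125)² / 34.125 = 0.4986
  green: (11 − 11.375)² / 11.375 = 0.0124
χ² = 0.1484 + 0.4986 + 0.0124 = 0.6594 ≈ 0.659
Degrees of freedom = 3 − 1 = 2; critical value at α = 0.05 is 5.991.
Since 0.659 < 5.991, we fail to reject the null hypothesis — the data are consistent with the 12:3:1 ratio.

0.659; consistent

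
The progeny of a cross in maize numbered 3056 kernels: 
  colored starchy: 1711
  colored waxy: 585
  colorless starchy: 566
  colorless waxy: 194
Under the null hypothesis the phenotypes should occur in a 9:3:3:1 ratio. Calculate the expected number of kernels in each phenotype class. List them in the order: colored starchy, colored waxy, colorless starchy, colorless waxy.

Under the 9:3:3:1 hypothesis (Σ ratio = 16, N = 3056):
  colored starchy: 3056 × 9/16 = 1719
  colored waxy: 3056 × 3/16 = 573
  colorless starchy: 3056 × 3/16 = 573
  colorless waxy: 3056 × 1/16 = 191

1719, 573, 573, 191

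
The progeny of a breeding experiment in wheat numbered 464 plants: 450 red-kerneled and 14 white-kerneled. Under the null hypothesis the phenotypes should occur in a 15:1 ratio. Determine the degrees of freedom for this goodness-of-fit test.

1

A goodness-of-fit test with 2 phenotype classes has df = 2 − 1 = 1.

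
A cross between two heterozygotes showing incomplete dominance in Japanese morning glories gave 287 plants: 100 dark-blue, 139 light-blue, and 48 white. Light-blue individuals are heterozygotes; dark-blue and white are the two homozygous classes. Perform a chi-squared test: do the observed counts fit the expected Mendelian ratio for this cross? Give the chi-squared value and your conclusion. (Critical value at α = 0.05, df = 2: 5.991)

With incomplete dominance, a heterozygote × heterozygote cross gives a 1:2:1 phenotypic ratio.
Total ratio parts = 4. Expected numbers out of 287:
  dark-blue: 287 × 1/4 = 71.75
  light-blue: 287 × 2/4 = 143.5
  white: 287 × 1/4 = 71.75
χ² = Σ (O − E)² / E
  dark-blue: (100 − 71.75)² / 71.75 = 11.1228
  light-blue: (139 − 143.5)² / 143.5 = 0.1411
  white: (48 − 71.75)² / 71.75 = 7.8615
χ² = 11.1228 + 0.1411 + 7.8615 = 19.1254 ≈ 19.125
Degrees of freedom = 3 − 1 = 2; critical value at α = 0.05 is 5.991.
Since 19.125 > 5.991, we reject the null hypothesis — the data do not fit the 1:2:1 ratio.

19.125; not consistent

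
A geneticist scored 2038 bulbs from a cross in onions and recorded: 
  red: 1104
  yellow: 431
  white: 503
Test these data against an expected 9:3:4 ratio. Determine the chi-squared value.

7.901

Expected counts for N = 2038 under a 9:3:4 ratio (total parts = 16):
  red: 2038 × 9/16 = 1146.375
  yellow: 2038 × 3/16 = 382.125
  white: 2038 × 4/16 = 509.5
χ² = Σ (O − E)² / E
  red: (1104 − 1146.375)² / 1146.375 = 1.5664
  yellow: (431 − 382.125)² / 382.125 = 6.2513
  white: (503 − 509.5)² / 509.5 = 0.0829
χ² = 1.5664 + 6.2513 + 0.0829 = 7.9006 ≈ 7.901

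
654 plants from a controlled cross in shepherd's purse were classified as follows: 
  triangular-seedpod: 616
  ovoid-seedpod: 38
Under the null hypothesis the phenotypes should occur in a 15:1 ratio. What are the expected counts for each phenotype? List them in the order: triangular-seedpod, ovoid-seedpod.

613.125, 40.875

Under the 15:1 hypothesis (Σ ratio = 16, N = 654):
  triangular-seedpod: 654 × 15/16 = 613.125
  ovoid-seedpod: 654 × 1/16 = 40.875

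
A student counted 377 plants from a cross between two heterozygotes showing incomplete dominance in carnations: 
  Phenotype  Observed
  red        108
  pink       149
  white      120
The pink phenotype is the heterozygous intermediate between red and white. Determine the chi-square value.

With incomplete dominance, a heterozygote × heterozygote cross gives a 1:2:1 phenotypic ratio.
Expected counts for N = 377 under a 1:2:1 ratio (total parts = 4):
  red: 377 × 1/4 = 94.25
  pink: 377 × 2/4 = 188.5
  white: 377 × 1/4 = 94.25
χ² = Σ (O − E)² / E
  red: (108 − 94.25)² / 94.25 = 2.0060
  pink: (149 − 188.5)² / 188.5 = 8.2772
  white: (120 − 94.25)² / 94.25 = 7.0351
χ² = 2.0060 + 8.2772 + 7.0351 = 17.3183 ≈ 17.318

17.318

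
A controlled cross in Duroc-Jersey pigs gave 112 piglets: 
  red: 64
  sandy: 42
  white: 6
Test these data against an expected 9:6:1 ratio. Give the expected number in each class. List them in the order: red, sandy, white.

The 9:6:1 ratio has 16 parts, so with N = 112 the expected counts are:
  red: 112 × 9/16 = 63
  sandy: 112 × 6/16 = 42
  white: 112 × 1/16 = 7

63, 42, 7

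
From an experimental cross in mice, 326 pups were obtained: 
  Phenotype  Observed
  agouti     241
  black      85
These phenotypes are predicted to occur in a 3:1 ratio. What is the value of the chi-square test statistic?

Total ratio parts = 4. Expected numbers out of 326:
  agouti: 326 × 3/4 = 244.5
  black: 326 × 1/4 = 81.5
χ² = Σ (O − E)² / E
  agouti: (241 − 244.5)² / 244.5 = 0.0501
  black: (85 − 81.5)² / 81.5 = 0.1503
χ² = 0.0501 + 0.1503 = 0.2004 ≈ 0.200

0.200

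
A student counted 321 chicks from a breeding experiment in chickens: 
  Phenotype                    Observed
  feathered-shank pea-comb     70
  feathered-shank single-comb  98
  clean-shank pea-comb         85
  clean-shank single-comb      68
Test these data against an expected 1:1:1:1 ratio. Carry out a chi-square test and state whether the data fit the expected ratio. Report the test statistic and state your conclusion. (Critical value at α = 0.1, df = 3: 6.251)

Under the 1:1:1:1 hypothesis (Σ ratio = 4, N = 321):
  feathered-shank pea-comb: 321 × 1/4 = 80.25
  feathered-shank single-comb: 321 × 1/4 = 80.25
  clean-shank pea-comb: 321 × 1/4 = 80.25
  clean-shank single-comb: 321 × 1/4 = 80.25
χ² = Σ (O − E)² / E
  feathered-shank pea-comb: (70 − 80.25)² / 80.25 = 1.3092
  feathered-shank single-comb: (98 − 80.25)² / 80.25 = 3.9260
  clean-shank pea-comb: (85 − 80.25)² / 80.25 = 0.2812
  clean-shank single-comb: (68 − 80.25)² / 80.25 = 1.8699
χ² = 1.3092 + 3.9260 + 0.2812 + 1.8699 = 7.3863 ≈ 7.386
Degrees of freedom = 4 − 1 = 3; critical value at α = 0.1 is 6.251.
Since 7.386 > 6.251, we reject the null hypothesis — the data do not fit the 1:1:1:1 ratio.

7.386; not consistent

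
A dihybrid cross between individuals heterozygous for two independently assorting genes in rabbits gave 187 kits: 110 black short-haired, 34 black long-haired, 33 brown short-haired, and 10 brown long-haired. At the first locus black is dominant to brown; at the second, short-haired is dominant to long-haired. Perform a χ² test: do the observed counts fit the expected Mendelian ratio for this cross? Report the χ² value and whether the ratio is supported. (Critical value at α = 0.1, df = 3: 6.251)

0.617; consistent

A dihybrid F₂ with independent assortment and complete dominance at both loci gives a 9:3:3:1 phenotypic ratio.
The 9:3:3:1 ratio has 16 parts, so with N = 187 the expected counts are:
  black short-haired: 187 × 9/16 = 105.1875
  black long-haired: 187 × 3/16 = 35.0625
  brown short-haired: 187 × 3/16 = 35.0625
  brown long-haired: 187 × 1/16 = 11.6875
χ² = Σ (O − E)² / E
  black short-haired: (110 − 105.1875)² / 105.1875 = 0.2202
  black long-haired: (34 − 35.0625)² / 35.0625 = 0.0322
  brown short-haired: (33 − 35.0625)² / 35.0625 = 0.1213
  brown long-haired: (10 − 11.6875)² / 11.6875 = 0.2436
χ² = 0.2202 + 0.0322 + 0.1213 + 0.2436 = 0.6173 ≈ 0.617
Degrees of freedom = 4 − 1 = 3; critical value at α = 0.1 is 6.251.
Since 0.617 < 6.251, we fail to reject the null hypothesis — the data are consistent with the 9:3:3:1 ratio.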